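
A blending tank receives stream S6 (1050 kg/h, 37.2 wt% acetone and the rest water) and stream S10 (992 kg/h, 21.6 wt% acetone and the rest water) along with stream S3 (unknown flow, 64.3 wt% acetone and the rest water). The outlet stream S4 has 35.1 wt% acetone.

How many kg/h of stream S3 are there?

Let S3 be the unknown flow. Total out = 2042 + S3.
acetone balance: 604.87 + 0.643·S3 = 0.351·(2042 + S3)
(0.643 − 0.351)·S3 = 0.351×2042 − 604.87 = 111.87
S3 = 111.87 / 0.292 = 383.12 kg/h

383.1 kg/h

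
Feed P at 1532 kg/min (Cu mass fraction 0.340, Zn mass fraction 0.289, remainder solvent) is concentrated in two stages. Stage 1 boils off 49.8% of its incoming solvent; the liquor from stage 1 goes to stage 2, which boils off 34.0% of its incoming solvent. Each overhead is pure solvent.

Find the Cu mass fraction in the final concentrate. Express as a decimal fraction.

0.452

solvent in feed = 1532×0.371 = 568.37 kg/min.
After stage 1: solvent left = (1−0.498)×568.37 = 285.32; stream total = 1249 kg/min.
After stage 2: solvent left = (1−0.340)×285.32 = 188.31; final concentrate = 1151.9 kg/min.
Cu fraction = 520.88/1151.9 = 0.452.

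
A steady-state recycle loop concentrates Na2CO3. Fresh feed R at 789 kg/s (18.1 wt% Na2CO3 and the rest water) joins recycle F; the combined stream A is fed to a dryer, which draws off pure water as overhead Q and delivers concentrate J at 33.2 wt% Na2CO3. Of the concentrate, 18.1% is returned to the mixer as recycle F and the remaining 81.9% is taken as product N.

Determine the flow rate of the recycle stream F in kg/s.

Overall Na2CO3 balance (none leaves overhead): Na2CO3 in fresh feed = Na2CO3 in product, i.e. 789×0.181 = (1−0.181)·J·0.332.
J = 142.81/(0.332×0.819) = 525.21 kg/s.
Recycle F = 0.181×525.21 = 95.063 kg/s.

95.06 kg/s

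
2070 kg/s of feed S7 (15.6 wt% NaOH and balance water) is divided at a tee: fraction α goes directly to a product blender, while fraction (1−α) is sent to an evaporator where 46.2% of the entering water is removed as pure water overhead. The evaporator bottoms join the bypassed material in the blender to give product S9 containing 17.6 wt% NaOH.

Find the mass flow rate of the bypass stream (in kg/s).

1467 kg/s

All 2070×0.156 = 322.92 kg/s of NaOH reaches S9, so S9 = 322.92/0.176 = 1834.8 kg/s and vapour = 235.23 kg/s.
The evaporator receives (1−α)·2070 of feed at 0.844 water and removes 0.462 of that water:
0.462×0.844×(1−α)×2070 = 235.23
(1−α) = 235.23/807.15 = 0.2914;  α = 0.7086.
Bypass flow = 0.7086×2070 = 1466.7 kg/s.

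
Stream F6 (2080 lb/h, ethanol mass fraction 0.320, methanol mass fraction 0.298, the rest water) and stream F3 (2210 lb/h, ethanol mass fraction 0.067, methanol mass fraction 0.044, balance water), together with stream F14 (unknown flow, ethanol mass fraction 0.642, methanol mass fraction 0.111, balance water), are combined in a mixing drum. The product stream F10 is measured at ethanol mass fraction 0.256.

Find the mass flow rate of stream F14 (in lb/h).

737.2 lb/h

Let F14 be the unknown flow. Total out = 4290 + F14.
ethanol balance: 813.67 + 0.642·F14 = 0.256·(4290 + F14)
(0.642 − 0.256)·F14 = 0.256×4290 − 813.67 = 284.57
F14 = 284.57 / 0.386 = 737.23 lb/h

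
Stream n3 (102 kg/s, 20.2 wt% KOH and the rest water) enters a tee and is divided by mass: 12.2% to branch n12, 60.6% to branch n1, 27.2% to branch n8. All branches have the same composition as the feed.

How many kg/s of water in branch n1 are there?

Branch n1 total = 0.606×102 = 61.812 kg/s.
water in n1 = 0.798×61.812 = 49.326 kg/s.

49.33 kg/s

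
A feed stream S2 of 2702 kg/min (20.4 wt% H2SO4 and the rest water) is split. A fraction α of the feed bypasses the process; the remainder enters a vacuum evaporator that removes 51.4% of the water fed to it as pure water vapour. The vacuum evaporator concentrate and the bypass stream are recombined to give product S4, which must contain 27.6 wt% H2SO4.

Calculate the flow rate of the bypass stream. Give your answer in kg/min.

All 2702×0.204 = 551.21 kg/min of H2SO4 reaches S4, so S4 = 551.21/0.276 = 1997.1 kg/min and vapour = 704.87 kg/min.
The evaporator receives (1−α)·2702 of feed at 0.796 water and removes 0.514 of that water:
0.514×0.796×(1−α)×2702 = 704.87
(1−α) = 704.87/1105.5 = 0.6376;  α = 0.3624.
Bypass flow = 0.3624×2702 = 979.21 kg/min.

979.2 kg/min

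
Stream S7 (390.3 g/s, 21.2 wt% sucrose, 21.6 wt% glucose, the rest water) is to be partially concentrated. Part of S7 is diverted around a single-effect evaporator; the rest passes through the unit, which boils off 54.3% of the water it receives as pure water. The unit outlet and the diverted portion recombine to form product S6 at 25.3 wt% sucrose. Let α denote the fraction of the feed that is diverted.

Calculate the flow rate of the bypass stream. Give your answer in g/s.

186.7 g/s

All 390.3×0.212 = 82.744 g/s of sucrose reaches S6, so S6 = 82.744/0.253 = 327.05 g/s and vapour = 63.25 g/s.
The evaporator receives (1−α)·390.3 of feed at 0.572 water and removes 0.543 of that water:
0.543×0.572×(1−α)×390.3 = 63.25
(1−α) = 63.25/121.23 = 0.5218;  α = 0.4782.
Bypass flow = 0.4782×390.3 = 186.66 g/s.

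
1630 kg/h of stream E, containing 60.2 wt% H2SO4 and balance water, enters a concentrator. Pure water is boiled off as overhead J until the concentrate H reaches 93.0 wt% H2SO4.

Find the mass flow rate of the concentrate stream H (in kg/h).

1055 kg/h

H2SO4 is conserved: 1630×0.602 = 981.26 kg/h all reports to the concentrate.
Concentrate = 981.26/(target fraction) = 1055.1 kg/h.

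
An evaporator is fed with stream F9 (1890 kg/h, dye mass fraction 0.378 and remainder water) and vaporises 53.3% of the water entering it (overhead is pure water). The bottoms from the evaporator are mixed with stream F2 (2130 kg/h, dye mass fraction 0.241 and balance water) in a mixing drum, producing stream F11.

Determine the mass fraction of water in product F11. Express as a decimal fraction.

0.638

Vapour removed = 0.533×0.622×1890 = 626.58 kg/h; concentrate = 1263.4 kg/h.
water reaching the mixer = 549 (from concentrate) + 2130×0.759 = 2165.7 kg/h.
Product flow = 1263.4 + 2130 = 3393.4 kg/h; water fraction = 0.638.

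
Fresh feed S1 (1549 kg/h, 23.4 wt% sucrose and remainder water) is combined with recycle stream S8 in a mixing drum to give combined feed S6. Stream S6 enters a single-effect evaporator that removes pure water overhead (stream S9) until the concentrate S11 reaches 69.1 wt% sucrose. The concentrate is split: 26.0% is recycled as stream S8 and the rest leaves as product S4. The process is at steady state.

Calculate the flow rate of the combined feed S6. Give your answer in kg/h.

1733 kg/h

Overall sucrose balance (none leaves overhead): sucrose in fresh feed = sucrose in product, i.e. 1549×0.234 = (1−0.260)·S11·0.691.
S11 = 362.47/(0.691×0.740) = 708.86 kg/h.
Recycle S8 = 0.260×708.86 = 184.3 kg/h.
Combined feed S6 = 1549 + 184.3 = 1733.3 kg/h.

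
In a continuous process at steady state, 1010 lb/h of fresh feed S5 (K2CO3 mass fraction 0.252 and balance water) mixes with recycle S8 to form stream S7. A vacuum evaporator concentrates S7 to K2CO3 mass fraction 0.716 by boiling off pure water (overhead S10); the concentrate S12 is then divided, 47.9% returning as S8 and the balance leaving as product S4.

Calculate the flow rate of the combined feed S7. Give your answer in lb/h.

Overall K2CO3 balance (none leaves overhead): K2CO3 in fresh feed = K2CO3 in product, i.e. 1010×0.252 = (1−0.479)·S12·0.716.
S12 = 254.52/(0.716×0.521) = 682.29 lb/h.
Recycle S8 = 0.479×682.29 = 326.82 lb/h.
Combined feed S7 = 1010 + 326.82 = 1336.8 lb/h.

1337 lb/h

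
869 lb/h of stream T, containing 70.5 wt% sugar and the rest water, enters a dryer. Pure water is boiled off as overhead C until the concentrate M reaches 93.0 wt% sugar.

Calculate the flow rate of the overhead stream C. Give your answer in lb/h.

210.2 lb/h

sugar is conserved: 869×0.705 = 612.64 lb/h all reports to the concentrate.
Concentrate = 612.64/(target fraction) = 658.76 lb/h.
Overhead = 869 − 658.76 = 210.24 lb/h.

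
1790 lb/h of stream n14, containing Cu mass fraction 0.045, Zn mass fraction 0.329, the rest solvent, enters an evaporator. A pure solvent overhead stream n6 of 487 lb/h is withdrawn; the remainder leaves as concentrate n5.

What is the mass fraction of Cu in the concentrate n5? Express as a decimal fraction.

Cu is not removed: 1790×0.045 = 80.55 lb/h of Cu enters n5.
Concentrate = 1790 − 487 = 1303 lb/h.
Mass fraction = 80.55/1303 = 0.062.

0.062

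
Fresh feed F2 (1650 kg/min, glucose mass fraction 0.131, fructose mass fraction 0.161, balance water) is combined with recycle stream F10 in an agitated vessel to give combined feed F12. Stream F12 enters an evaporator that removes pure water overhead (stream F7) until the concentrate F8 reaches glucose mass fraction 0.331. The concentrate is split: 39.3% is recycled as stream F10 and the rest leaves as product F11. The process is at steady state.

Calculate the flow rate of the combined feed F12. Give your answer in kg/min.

Overall glucose balance (none leaves overhead): glucose in fresh feed = glucose in product, i.e. 1650×0.131 = (1−0.393)·F8·0.331.
F8 = 216.15/(0.331×0.607) = 1075.8 kg/min.
Recycle F10 = 0.393×1075.8 = 422.8 kg/min.
Combined feed F12 = 1650 + 422.8 = 2072.8 kg/min.

2073 kg/min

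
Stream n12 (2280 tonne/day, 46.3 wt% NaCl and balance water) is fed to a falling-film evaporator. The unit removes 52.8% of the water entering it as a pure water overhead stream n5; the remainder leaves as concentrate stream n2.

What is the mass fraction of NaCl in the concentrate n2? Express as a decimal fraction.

NaCl is not removed: 2280×0.463 = 1055.6 tonne/day of NaCl enters n2.
water entering = 2280×0.537 = 1224.4 tonne/day; overhead removed = 0.528×1224.4 = 646.46 tonne/day.
Concentrate = 2280 − 646.46 = 1633.5 tonne/day.
Mass fraction = 1055.6/1633.5 = 0.646.

0.646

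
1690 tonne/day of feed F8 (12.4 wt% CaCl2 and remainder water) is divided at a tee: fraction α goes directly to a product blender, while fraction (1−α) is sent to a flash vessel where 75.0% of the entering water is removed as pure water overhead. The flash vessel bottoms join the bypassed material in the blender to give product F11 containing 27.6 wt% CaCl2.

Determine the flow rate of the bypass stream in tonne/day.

All 1690×0.124 = 209.56 tonne/day of CaCl2 reaches F11, so F11 = 209.56/0.276 = 759.28 tonne/day and vapour = 930.72 tonne/day.
The evaporator receives (1−α)·1690 of feed at 0.876 water and removes 0.750 of that water:
0.750×0.876×(1−α)×1690 = 930.72
(1−α) = 930.72/1110.3 = 0.8382;  α = 0.1618.
Bypass flow = 0.1618×1690 = 273.37 tonne/day.

273.4 tonne/day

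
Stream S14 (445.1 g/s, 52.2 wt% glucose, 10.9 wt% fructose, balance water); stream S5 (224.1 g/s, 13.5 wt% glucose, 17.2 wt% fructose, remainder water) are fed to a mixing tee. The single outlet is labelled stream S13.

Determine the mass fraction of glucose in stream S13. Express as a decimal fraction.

0.392

Total flow out = 445.1 + 224.1 = 669.2 g/s.
glucose in = 445.1×0.522 + 224.1×0.135 = 262.6 g/s.
glucose mass fraction in S13 = 262.6/669.2 = 0.392.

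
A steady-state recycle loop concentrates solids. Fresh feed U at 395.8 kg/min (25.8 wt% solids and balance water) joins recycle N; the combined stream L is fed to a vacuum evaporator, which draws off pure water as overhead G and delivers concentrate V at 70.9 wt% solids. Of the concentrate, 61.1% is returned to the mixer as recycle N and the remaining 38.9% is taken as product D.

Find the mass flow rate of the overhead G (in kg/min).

251.8 kg/min

Overall solids balance (none leaves overhead): solids in fresh feed = solids in product, i.e. 395.8×0.258 = (1−0.611)·V·0.709.
V = 102.12/(0.709×0.389) = 370.25 kg/min.
Recycle N = 0.611×370.25 = 226.23 kg/min.
Combined feed L = 395.8 + 226.23 = 622.03 kg/min.
Overhead G = L − V = 622.03 − 370.25 = 251.77 kg/min.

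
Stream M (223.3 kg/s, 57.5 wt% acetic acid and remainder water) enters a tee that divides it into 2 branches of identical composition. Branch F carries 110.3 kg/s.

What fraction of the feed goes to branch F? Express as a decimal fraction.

Fraction to F = 110.3/223.3 = 0.4940.

0.494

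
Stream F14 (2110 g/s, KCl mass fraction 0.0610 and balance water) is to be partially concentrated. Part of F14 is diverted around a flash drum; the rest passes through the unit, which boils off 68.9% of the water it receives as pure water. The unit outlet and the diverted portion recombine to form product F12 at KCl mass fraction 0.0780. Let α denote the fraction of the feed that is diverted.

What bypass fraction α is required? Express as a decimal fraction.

0.663

All 2110×0.061 = 128.71 g/s of KCl reaches F12, so F12 = 128.71/0.078 = 1650.1 g/s and vapour = 459.87 g/s.
The evaporator receives (1−α)·2110 of feed at 0.939 water and removes 0.689 of that water:
0.689×0.939×(1−α)×2110 = 459.87
(1−α) = 459.87/1365.1 = 0.3369;  α = 0.6631.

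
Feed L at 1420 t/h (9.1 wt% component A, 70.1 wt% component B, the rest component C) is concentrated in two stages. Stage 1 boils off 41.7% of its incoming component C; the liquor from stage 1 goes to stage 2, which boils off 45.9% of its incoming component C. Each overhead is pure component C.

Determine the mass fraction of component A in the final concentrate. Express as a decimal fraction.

0.106

component C in feed = 1420×0.208 = 295.36 t/h.
After stage 1: component C left = (1−0.417)×295.36 = 172.19; stream total = 1296.8 t/h.
After stage 2: component C left = (1−0.459)×172.19 = 93.157; final concentrate = 1217.8 t/h.
component A fraction = 129.22/1217.8 = 0.106.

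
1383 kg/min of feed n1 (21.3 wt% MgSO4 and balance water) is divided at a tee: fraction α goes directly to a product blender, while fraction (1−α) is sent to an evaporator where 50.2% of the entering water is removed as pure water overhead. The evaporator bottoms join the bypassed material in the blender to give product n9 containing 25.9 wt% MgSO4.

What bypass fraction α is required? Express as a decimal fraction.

All 1383×0.213 = 294.58 kg/min of MgSO4 reaches n9, so n9 = 294.58/0.259 = 1137.4 kg/min and vapour = 245.63 kg/min.
The evaporator receives (1−α)·1383 of feed at 0.787 water and removes 0.502 of that water:
0.502×0.787×(1−α)×1383 = 245.63
(1−α) = 245.63/546.39 = 0.4496;  α = 0.5504.

0.550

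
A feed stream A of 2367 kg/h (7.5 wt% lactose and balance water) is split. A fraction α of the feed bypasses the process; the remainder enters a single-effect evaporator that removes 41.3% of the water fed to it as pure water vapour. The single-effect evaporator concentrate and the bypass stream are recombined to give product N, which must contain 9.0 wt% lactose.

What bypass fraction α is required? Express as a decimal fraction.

All 2367×0.075 = 177.53 kg/h of lactose reaches N, so N = 177.53/0.090 = 1972.5 kg/h and vapour = 394.5 kg/h.
The evaporator receives (1−α)·2367 of feed at 0.925 water and removes 0.413 of that water:
0.413×0.925×(1−α)×2367 = 394.5
(1−α) = 394.5/904.25 = 0.4363;  α = 0.5637.

0.564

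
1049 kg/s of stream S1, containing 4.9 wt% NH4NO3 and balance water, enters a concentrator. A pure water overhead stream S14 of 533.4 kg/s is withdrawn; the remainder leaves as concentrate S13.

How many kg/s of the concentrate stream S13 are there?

515.6 kg/s

Concentrate = 1049 − 533.4 = 515.6 kg/s.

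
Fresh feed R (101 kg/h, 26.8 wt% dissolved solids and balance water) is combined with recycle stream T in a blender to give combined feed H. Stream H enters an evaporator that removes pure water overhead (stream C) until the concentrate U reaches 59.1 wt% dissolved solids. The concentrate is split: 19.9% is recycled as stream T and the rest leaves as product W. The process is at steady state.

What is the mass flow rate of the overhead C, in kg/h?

55.2 kg/h

Overall dissolved solids balance (none leaves overhead): dissolved solids in fresh feed = dissolved solids in product, i.e. 101×0.268 = (1−0.199)·U·0.591.
U = 27.068/(0.591×0.801) = 57.179 kg/h.
Recycle T = 0.199×57.179 = 11.379 kg/h.
Combined feed H = 101 + 11.379 = 112.38 kg/h.
Overhead C = H − U = 112.38 − 57.179 = 55.2 kg/h.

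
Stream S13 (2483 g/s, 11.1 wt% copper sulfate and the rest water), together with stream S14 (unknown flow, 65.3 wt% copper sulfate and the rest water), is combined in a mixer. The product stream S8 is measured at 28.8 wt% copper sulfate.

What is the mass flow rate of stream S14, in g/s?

Let S14 be the unknown flow. Total out = 2483 + S14.
copper sulfate balance: 275.61 + 0.653·S14 = 0.288·(2483 + S14)
(0.653 − 0.288)·S14 = 0.288×2483 − 275.61 = 439.49
S14 = 439.49 / 0.365 = 1204.1 g/s

1204 g/s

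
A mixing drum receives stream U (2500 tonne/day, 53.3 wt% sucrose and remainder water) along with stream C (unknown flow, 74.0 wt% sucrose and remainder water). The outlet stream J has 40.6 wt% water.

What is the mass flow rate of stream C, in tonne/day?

Let C be the unknown flow. Total out = 2500 + C.
water balance: 1167.5 + 0.260·C = 0.406·(2500 + C)
(0.260 − 0.406)·C = 0.406×2500 − 1167.5 = -152.5
C = -152.5 / -0.146 = 1044.5 tonne/day

1045 tonne/day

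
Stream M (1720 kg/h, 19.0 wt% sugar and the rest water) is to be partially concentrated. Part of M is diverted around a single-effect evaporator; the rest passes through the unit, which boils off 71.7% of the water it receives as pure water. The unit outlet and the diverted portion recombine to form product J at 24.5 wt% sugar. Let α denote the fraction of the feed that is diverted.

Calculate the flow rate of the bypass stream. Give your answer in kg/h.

1055 kg/h

All 1720×0.190 = 326.8 kg/h of sugar reaches J, so J = 326.8/0.245 = 1333.9 kg/h and vapour = 386.12 kg/h.
The evaporator receives (1−α)·1720 of feed at 0.810 water and removes 0.717 of that water:
0.717×0.810×(1−α)×1720 = 386.12
(1−α) = 386.12/998.92 = 0.3865;  α = 0.6135.
Bypass flow = 0.6135×1720 = 1055.2 kg/h.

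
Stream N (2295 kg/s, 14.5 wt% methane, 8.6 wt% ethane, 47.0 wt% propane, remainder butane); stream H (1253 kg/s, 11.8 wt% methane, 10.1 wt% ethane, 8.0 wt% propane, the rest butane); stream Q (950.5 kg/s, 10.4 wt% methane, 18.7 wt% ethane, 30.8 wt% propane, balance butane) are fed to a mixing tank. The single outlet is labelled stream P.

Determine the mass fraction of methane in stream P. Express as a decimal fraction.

0.129

Total flow out = 2295 + 1253 + 950.5 = 4498.5 kg/s.
methane in = 2295×0.145 + 1253×0.118 + 950.5×0.104 = 579.48 kg/s.
methane mass fraction in P = 579.48/4498.5 = 0.129.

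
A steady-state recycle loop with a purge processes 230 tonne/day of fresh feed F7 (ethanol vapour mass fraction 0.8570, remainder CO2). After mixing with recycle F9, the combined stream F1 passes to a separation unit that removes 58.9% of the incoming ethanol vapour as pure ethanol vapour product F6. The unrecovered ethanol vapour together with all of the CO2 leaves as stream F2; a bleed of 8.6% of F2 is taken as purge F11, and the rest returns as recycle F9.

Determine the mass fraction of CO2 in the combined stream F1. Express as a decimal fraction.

0.5478

CO2 enters only via F7 and leaves only via the purge: 230×0.143 = 0.086×(CO2 in F2), and the separation unit passes all CO2, so CO2 in F1 = CO2 in F2 = 382.44 tonne/day.
ethanol vapour in F1: m_A = 230×0.857 + (1−0.086)·(1−0.589)·m_A, so m_A = 197.11/0.6243 = 315.71 tonne/day.
F1 = 315.71 + 382.44 = 698.15 tonne/day.
CO2 fraction in F1 = 382.44/698.15 = 0.5478.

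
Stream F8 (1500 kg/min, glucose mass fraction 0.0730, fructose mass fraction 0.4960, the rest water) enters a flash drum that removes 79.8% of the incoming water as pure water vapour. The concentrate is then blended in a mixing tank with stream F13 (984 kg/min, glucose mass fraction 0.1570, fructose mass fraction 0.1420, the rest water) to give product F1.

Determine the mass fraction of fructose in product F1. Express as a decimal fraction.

Vapour removed = 0.798×0.431×1500 = 515.91 kg/min; concentrate = 984.09 kg/min.
fructose reaching the mixer = 744 (from concentrate) + 984×0.142 = 883.73 kg/min.
Product flow = 984.09 + 984 = 1968.1 kg/min; fructose fraction = 0.4490.

0.4490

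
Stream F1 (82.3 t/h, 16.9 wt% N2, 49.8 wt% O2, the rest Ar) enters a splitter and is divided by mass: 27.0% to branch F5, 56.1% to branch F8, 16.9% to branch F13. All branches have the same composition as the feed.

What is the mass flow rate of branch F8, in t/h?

46.17 t/h

Branch F8 flow = 0.561×82.3 = 46.17 t/h.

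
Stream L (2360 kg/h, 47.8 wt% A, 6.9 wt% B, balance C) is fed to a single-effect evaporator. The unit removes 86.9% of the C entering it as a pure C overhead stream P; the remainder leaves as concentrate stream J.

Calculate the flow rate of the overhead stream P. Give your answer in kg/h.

929 kg/h

C entering = 2360×0.453 = 1069.1 kg/h; overhead removed = 0.869×1069.1 = 929.03 kg/h.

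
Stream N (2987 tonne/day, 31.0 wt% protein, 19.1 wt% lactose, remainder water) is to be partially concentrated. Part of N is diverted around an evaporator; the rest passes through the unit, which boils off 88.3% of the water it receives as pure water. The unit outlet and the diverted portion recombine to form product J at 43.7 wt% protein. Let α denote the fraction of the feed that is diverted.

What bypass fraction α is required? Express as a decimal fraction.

All 2987×0.310 = 925.97 tonne/day of protein reaches J, so J = 925.97/0.437 = 2118.9 tonne/day and vapour = 868.08 tonne/day.
The evaporator receives (1−α)·2987 of feed at 0.499 water and removes 0.883 of that water:
0.883×0.499×(1−α)×2987 = 868.08
(1−α) = 868.08/1316.1 = 0.6596;  α = 0.3404.

0.340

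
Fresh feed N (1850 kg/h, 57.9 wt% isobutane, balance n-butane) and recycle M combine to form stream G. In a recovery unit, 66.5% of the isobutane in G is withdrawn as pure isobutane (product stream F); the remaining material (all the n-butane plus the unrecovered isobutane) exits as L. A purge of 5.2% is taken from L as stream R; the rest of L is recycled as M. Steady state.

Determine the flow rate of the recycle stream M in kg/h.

14700 kg/h

n-butane enters only via N and leaves only via the purge: 1850×0.421 = 0.052×(n-butane in L), and the recovery unit passes all n-butane, so n-butane in G = n-butane in L = 14978 kg/h.
isobutane in G: m_A = 1850×0.579 + (1−0.052)·(1−0.665)·m_A, so m_A = 1071.1/0.6824 = 1569.6 kg/h.
L = (1−0.665)×1569.6 + 14978 = 15504 kg/h.
Recycle M = (1−0.052)×15504 = 14698 kg/h.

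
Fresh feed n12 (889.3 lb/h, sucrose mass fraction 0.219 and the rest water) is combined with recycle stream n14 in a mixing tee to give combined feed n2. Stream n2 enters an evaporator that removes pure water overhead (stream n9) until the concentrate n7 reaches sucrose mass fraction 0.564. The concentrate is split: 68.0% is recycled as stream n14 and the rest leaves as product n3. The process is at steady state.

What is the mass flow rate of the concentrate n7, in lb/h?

Overall sucrose balance (none leaves overhead): sucrose in fresh feed = sucrose in product, i.e. 889.3×0.219 = (1−0.680)·n7·0.564.
n7 = 194.76/(0.564×0.320) = 1079.1 lb/h.

1079 lb/h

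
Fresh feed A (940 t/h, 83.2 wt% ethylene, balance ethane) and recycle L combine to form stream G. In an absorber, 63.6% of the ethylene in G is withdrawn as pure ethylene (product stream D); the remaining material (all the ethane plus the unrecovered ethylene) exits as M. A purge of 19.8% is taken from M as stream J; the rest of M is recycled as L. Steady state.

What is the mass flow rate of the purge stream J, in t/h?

ethane enters only via A and leaves only via the purge: 940×0.168 = 0.198×(ethane in M), and the absorber passes all ethane, so ethane in G = ethane in M = 797.58 t/h.
ethylene in G: m_A = 940×0.832 + (1−0.198)·(1−0.636)·m_A, so m_A = 782.08/0.7081 = 1104.5 t/h.
M = (1−0.636)×1104.5 + 797.58 = 1199.6 t/h.
Purge J = 0.198×1199.6 = 237.52 t/h.

237.5 t/h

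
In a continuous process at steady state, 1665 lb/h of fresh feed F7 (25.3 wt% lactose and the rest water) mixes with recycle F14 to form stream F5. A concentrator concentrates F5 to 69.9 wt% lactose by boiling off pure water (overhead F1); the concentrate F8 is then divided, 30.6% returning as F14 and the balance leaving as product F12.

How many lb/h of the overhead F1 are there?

Overall lactose balance (none leaves overhead): lactose in fresh feed = lactose in product, i.e. 1665×0.253 = (1−0.306)·F8·0.699.
F8 = 421.25/(0.699×0.694) = 868.36 lb/h.
Recycle F14 = 0.306×868.36 = 265.72 lb/h.
Combined feed F5 = 1665 + 265.72 = 1930.7 lb/h.
Overhead F1 = F5 − F8 = 1930.7 − 868.36 = 1062.4 lb/h.

1062 lb/h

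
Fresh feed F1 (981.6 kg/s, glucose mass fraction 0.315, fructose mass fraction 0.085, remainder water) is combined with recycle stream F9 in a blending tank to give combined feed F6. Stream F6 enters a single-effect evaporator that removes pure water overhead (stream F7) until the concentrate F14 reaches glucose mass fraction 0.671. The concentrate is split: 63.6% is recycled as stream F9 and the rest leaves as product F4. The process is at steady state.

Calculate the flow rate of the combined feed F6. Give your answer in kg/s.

Overall glucose balance (none leaves overhead): glucose in fresh feed = glucose in product, i.e. 981.6×0.315 = (1−0.636)·F14·0.671.
F14 = 309.2/(0.671×0.364) = 1266 kg/s.
Recycle F9 = 0.636×1266 = 805.15 kg/s.
Combined feed F6 = 981.6 + 805.15 = 1786.8 kg/s.

1787 kg/s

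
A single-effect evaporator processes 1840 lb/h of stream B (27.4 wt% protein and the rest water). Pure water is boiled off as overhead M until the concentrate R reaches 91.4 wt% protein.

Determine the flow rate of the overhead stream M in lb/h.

protein is conserved: 1840×0.274 = 504.16 lb/h all reports to the concentrate.
Concentrate = 504.16/(target fraction) = 551.6 lb/h.
Overhead = 1840 − 551.6 = 1288.4 lb/h.

1288 lb/h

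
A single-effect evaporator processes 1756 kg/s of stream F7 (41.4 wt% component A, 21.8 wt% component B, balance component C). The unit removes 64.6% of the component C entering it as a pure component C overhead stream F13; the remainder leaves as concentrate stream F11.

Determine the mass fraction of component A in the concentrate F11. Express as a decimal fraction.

0.543

component A is not removed: 1756×0.414 = 726.98 kg/s of component A enters F11.
component C entering = 1756×0.368 = 646.21 kg/s; overhead removed = 0.646×646.21 = 417.45 kg/s.
Concentrate = 1756 − 417.45 = 1338.5 kg/s.
Mass fraction = 726.98/1338.5 = 0.543.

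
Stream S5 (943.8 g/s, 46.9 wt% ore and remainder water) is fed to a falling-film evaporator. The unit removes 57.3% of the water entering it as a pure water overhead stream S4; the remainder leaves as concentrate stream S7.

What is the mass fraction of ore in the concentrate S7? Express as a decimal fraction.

ore is not removed: 943.8×0.469 = 442.64 g/s of ore enters S7.
water entering = 943.8×0.531 = 501.16 g/s; overhead removed = 0.573×501.16 = 287.16 g/s.
Concentrate = 943.8 − 287.16 = 656.64 g/s.
Mass fraction = 442.64/656.64 = 0.674.

0.674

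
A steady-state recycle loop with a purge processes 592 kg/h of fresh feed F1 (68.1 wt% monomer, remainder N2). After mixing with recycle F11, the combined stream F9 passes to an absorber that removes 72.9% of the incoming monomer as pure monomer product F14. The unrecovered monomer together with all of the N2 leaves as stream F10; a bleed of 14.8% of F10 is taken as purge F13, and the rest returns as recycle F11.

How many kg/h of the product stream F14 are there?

monomer in F9: m_A = 592×0.681 + (1−0.148)·(1−0.729)·m_A, so m_A = 403.15/0.7691 = 524.18 kg/h.
Product F14 = 0.729×524.18 = 382.13 kg/h.

382.1 kg/h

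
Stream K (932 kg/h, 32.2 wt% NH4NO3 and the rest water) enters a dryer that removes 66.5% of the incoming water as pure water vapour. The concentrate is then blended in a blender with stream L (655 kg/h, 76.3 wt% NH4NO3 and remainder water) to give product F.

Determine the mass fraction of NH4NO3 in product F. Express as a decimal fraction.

0.686

Vapour removed = 0.665×0.678×932 = 420.21 kg/h; concentrate = 511.79 kg/h.
NH4NO3 reaching the mixer = 300.1 (from concentrate) + 655×0.763 = 799.87 kg/h.
Product flow = 511.79 + 655 = 1166.8 kg/h; NH4NO3 fraction = 0.686.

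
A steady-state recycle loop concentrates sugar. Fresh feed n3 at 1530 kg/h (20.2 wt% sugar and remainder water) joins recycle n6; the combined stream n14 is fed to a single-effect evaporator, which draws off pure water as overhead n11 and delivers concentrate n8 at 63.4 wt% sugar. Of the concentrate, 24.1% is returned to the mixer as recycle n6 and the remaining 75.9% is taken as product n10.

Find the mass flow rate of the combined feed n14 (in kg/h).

1685 kg/h

Overall sugar balance (none leaves overhead): sugar in fresh feed = sugar in product, i.e. 1530×0.202 = (1−0.241)·n8·0.634.
n8 = 309.06/(0.634×0.759) = 642.26 kg/h.
Recycle n6 = 0.241×642.26 = 154.78 kg/h.
Combined feed n14 = 1530 + 154.78 = 1684.8 kg/h.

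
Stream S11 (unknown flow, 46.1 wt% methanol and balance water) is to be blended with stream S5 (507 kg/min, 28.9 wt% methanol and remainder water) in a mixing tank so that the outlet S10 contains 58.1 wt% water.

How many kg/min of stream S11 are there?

Let S11 be the unknown flow. Total out = 507 + S11.
water balance: 360.48 + 0.539·S11 = 0.581·(507 + S11)
(0.539 − 0.581)·S11 = 0.581×507 − 360.48 = -65.91
S11 = -65.91 / -0.042 = 1569.3 kg/min

1569 kg/min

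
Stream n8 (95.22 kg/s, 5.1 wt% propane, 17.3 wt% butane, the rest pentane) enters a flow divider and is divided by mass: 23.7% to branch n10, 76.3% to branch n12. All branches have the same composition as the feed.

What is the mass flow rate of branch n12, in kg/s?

Branch n12 flow = 0.763×95.22 = 72.653 kg/s.

72.65 kg/s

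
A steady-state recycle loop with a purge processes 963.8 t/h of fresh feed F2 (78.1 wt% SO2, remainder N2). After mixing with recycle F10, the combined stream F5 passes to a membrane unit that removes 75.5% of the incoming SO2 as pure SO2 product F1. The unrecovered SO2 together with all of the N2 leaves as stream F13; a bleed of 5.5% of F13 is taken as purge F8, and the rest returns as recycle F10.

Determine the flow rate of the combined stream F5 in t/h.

4817 t/h

N2 enters only via F2 and leaves only via the purge: 963.8×0.219 = 0.055×(N2 in F13), and the membrane unit passes all N2, so N2 in F5 = N2 in F13 = 3837.7 t/h.
SO2 in F5: m_A = 963.8×0.781 + (1−0.055)·(1−0.755)·m_A, so m_A = 752.73/0.7685 = 979.51 t/h.
F5 = 979.51 + 3837.7 = 4817.2 t/h.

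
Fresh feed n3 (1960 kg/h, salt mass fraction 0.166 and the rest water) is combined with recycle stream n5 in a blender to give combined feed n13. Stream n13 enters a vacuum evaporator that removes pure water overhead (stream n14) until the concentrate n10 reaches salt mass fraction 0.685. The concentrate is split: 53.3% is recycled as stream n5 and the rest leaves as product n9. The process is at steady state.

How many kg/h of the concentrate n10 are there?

Overall salt balance (none leaves overhead): salt in fresh feed = salt in product, i.e. 1960×0.166 = (1−0.533)·n10·0.685.
n10 = 325.36/(0.685×0.467) = 1017.1 kg/h.

1017 kg/h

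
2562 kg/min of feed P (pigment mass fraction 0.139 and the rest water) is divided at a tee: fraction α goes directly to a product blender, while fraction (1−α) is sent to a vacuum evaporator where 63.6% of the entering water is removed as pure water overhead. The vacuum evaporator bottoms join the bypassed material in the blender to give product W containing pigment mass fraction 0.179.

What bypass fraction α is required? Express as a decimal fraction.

0.592

All 2562×0.139 = 356.12 kg/min of pigment reaches W, so W = 356.12/0.179 = 1989.5 kg/min and vapour = 572.51 kg/min.
The evaporator receives (1−α)·2562 of feed at 0.861 water and removes 0.636 of that water:
0.636×0.861×(1−α)×2562 = 572.51
(1−α) = 572.51/1402.9 = 0.4081;  α = 0.5919.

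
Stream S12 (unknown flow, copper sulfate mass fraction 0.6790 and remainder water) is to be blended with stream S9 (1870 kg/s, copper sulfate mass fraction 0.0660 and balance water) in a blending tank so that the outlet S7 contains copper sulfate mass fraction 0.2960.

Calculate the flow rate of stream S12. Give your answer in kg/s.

1123 kg/s

Let S12 be the unknown flow. Total out = 1870 + S12.
copper sulfate balance: 123.42 + 0.679·S12 = 0.296·(1870 + S12)
(0.679 − 0.296)·S12 = 0.296×1870 − 123.42 = 430.1
S12 = 430.1 / 0.383 = 1123 kg/s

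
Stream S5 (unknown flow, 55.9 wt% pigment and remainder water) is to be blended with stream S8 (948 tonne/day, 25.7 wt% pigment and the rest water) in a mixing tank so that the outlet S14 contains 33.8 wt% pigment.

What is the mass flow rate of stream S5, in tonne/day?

Let S5 be the unknown flow. Total out = 948 + S5.
pigment balance: 243.64 + 0.559·S5 = 0.338·(948 + S5)
(0.559 − 0.338)·S5 = 0.338×948 − 243.64 = 76.788
S5 = 76.788 / 0.221 = 347.46 tonne/day

347.5 tonne/day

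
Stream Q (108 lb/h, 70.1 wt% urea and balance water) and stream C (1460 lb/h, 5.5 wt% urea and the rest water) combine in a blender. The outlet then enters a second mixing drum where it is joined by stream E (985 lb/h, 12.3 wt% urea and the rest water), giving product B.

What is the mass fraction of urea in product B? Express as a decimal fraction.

Overall, product flow = 2553 lb/h.
urea in = 108×0.701 + 1460×0.055 + 985×0.123 = 277.16 lb/h.
urea fraction in B = 0.109.

0.109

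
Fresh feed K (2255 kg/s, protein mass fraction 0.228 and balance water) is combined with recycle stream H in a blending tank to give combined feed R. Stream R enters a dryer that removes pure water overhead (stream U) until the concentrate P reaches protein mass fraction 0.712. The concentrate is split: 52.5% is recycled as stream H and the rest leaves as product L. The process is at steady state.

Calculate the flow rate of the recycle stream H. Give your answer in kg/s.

Overall protein balance (none leaves overhead): protein in fresh feed = protein in product, i.e. 2255×0.228 = (1−0.525)·P·0.712.
P = 514.14/(0.712×0.475) = 1520.2 kg/s.
Recycle H = 0.525×1520.2 = 798.12 kg/s.

798.1 kg/s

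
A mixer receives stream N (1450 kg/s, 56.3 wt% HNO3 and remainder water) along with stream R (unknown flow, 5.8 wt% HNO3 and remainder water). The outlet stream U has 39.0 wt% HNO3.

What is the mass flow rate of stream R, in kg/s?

755.6 kg/s

Let R be the unknown flow. Total out = 1450 + R.
HNO3 balance: 816.35 + 0.058·R = 0.390·(1450 + R)
(0.058 − 0.390)·R = 0.390×1450 − 816.35 = -250.85
R = -250.85 / -0.332 = 755.57 kg/s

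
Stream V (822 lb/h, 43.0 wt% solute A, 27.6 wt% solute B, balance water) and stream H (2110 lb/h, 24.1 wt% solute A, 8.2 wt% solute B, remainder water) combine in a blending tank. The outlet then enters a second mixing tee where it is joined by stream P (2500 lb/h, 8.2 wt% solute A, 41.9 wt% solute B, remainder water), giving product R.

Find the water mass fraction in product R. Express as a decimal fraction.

Overall, product flow = 5432 lb/h.
water in = 822×0.294 + 2110×0.677 + 2500×0.499 = 2917.6 lb/h.
water fraction in R = 0.5371.

0.5371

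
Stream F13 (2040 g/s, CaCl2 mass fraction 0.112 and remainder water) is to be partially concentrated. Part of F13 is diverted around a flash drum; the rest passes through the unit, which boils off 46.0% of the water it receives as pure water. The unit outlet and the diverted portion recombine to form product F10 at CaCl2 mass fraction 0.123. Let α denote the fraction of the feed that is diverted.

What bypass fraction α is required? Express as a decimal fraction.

0.781

All 2040×0.112 = 228.48 g/s of CaCl2 reaches F10, so F10 = 228.48/0.123 = 1857.6 g/s and vapour = 182.44 g/s.
The evaporator receives (1−α)·2040 of feed at 0.888 water and removes 0.460 of that water:
0.460×0.888×(1−α)×2040 = 182.44
(1−α) = 182.44/833.3 = 0.2189;  α = 0.7811.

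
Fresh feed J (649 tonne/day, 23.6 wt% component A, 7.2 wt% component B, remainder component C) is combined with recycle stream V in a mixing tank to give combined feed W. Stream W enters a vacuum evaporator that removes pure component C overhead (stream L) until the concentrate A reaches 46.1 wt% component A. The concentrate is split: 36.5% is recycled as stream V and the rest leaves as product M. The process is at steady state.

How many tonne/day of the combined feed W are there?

840 tonne/day

Overall component A balance (none leaves overhead): component A in fresh feed = component A in product, i.e. 649×0.236 = (1−0.365)·A·0.461.
A = 153.16/(0.461×0.635) = 523.22 tonne/day.
Recycle V = 0.365×523.22 = 190.97 tonne/day.
Combined feed W = 649 + 190.97 = 839.97 tonne/day.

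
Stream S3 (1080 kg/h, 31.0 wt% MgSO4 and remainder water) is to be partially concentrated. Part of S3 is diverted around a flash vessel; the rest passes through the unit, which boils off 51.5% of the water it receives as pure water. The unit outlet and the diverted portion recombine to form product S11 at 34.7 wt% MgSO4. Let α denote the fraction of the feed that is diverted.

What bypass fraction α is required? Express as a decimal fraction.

All 1080×0.310 = 334.8 kg/h of MgSO4 reaches S11, so S11 = 334.8/0.347 = 964.84 kg/h and vapour = 115.16 kg/h.
The evaporator receives (1−α)·1080 of feed at 0.690 water and removes 0.515 of that water:
0.515×0.690×(1−α)×1080 = 115.16
(1−α) = 115.16/383.78 = 0.3001;  α = 0.6999.

0.700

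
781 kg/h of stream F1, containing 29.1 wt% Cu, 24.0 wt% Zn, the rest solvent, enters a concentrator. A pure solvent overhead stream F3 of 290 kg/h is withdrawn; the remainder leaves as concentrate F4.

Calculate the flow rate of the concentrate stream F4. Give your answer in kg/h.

Concentrate = 781 − 290 = 491 kg/h.

491 kg/h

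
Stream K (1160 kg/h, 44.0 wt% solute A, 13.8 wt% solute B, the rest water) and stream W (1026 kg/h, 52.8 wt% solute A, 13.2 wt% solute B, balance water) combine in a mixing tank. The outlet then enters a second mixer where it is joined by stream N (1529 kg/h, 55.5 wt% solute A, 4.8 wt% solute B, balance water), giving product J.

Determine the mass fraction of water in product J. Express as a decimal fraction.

Overall, product flow = 3715 kg/h.
water in = 1160×0.422 + 1026×0.340 + 1529×0.397 = 1445.4 kg/h.
water fraction in J = 0.389.

0.389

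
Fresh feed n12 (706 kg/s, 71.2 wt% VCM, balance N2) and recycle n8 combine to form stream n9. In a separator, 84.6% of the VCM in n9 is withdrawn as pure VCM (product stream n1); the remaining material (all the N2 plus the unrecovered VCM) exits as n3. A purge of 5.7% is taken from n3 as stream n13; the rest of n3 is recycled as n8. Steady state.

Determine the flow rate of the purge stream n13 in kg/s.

N2 enters only via n12 and leaves only via the purge: 706×0.288 = 0.057×(N2 in n3), and the separator passes all N2, so N2 in n9 = N2 in n3 = 3567.2 kg/s.
VCM in n9: m_A = 706×0.712 + (1−0.057)·(1−0.846)·m_A, so m_A = 502.67/0.8548 = 588.07 kg/s.
n3 = (1−0.846)×588.07 + 3567.2 = 3657.7 kg/s.
Purge n13 = 0.057×3657.7 = 208.49 kg/s.

208.5 kg/s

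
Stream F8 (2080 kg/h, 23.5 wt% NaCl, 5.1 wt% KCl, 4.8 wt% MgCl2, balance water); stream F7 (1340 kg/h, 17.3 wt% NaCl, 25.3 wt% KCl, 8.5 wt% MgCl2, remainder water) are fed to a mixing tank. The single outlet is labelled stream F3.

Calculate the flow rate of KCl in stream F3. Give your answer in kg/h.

KCl out = KCl in = 2080×0.051 + 1340×0.253 = 445.1 kg/h.

445.1 kg/h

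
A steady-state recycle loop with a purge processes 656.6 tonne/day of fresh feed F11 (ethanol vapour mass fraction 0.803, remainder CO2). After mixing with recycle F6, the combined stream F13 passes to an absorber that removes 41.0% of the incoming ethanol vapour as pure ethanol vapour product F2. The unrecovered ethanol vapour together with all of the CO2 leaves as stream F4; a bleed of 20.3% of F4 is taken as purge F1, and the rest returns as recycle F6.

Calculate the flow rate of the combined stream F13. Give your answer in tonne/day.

1632 tonne/day

CO2 enters only via F11 and leaves only via the purge: 656.6×0.197 = 0.203×(CO2 in F4), and the absorber passes all CO2, so CO2 in F13 = CO2 in F4 = 637.19 tonne/day.
ethanol vapour in F13: m_A = 656.6×0.803 + (1−0.203)·(1−0.410)·m_A, so m_A = 527.25/0.5298 = 995.24 tonne/day.
F13 = 995.24 + 637.19 = 1632.4 tonne/day.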